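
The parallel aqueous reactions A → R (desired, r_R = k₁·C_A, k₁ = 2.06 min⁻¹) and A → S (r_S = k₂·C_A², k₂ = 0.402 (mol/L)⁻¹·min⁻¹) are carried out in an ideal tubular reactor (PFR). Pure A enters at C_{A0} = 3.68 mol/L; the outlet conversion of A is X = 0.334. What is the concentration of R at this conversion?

0.771 mol/L

C_A = C_{A0}(1−X) = 2.451 mol/L.
Along a PFR/batch, dC_R/dC_A = −r_R/(r_R+r_S) = −k₁/(k₁+k₂·C_A).
Integrating from C_{A0} to C_A: C_R = (2.06/0.402)·ln[(2.06+0.402·3.68)/(2.06+0.402·2.45)] = 5.124·ln(3.539/3.045) = 0.7705 mol/L.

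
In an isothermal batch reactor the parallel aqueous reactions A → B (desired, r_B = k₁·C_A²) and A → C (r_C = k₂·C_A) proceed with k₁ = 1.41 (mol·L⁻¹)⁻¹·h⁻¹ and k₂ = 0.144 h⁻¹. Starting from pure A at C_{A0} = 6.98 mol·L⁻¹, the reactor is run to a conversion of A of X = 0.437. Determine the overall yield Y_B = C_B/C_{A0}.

C_A = C_{A0}(1−X) = 3.930 mol·L⁻¹.
Along a PFR/batch, dC_C/dC_A = −r_C/(r_B+r_C) = −k₂/(k₂+k₁·C_A).
Integrating from C_{A0} to C_A: C_C = (0.144/1.41)·ln[(0.144+1.41·6.98)/(0.144+1.41·3.93)] = 0.1021·ln(9.986/5.685) = 0.05753 mol·L⁻¹.
Then C_B = (C_{A0}−C_A) − C_C = 3.050 − 0.05753 = 2.993 mol·L⁻¹.
Y_B = C_B/C_{A0} = 2.993/6.98 = 0.429.

0.429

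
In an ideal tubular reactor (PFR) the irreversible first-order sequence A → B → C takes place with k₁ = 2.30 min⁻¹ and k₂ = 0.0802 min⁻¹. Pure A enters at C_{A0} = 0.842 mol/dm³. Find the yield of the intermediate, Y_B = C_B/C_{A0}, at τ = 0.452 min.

0.633

Solving the coupled first-order balances gives C_B(τ) = [k₁/(k₂−k₁)]·C_{A0}·(e^(−k₁τ) − e^(−k₂τ)).
e^(−k₁τ) = e^(−2.30×0.452) = e^(−1.040) = 0.3536; e^(−k₂τ) = e^(−0.03625) = 0.9644.
C_B = 2.30×0.842/(0.0802−2.30) × (0.3536−0.9644) = (-0.8724)×(-0.6108) = 0.5329 mol/dm³.
Y_B = C_B/C_{A0} = 0.5329/0.842 = 0.633.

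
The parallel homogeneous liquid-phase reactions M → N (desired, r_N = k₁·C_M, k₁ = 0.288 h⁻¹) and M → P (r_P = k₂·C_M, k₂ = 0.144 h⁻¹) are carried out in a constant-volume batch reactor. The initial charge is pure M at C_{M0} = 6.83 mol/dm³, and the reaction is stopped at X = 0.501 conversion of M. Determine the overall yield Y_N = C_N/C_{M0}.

C_M = C_{M0}(1−X) = 3.408 mol/dm³.
Both paths are first order in M, so the instantaneous fraction to N is constant: dC_N/d(−C_M) = k₁/(k₁+k₂) = 0.6667.
C_N = 0.6667·(C_{M0}−C_M) = 0.6667×3.422 = 2.28 mol/dm³.
Y_N = C_N/C_{M0} = 2.281/6.83 = 0.334.

0.334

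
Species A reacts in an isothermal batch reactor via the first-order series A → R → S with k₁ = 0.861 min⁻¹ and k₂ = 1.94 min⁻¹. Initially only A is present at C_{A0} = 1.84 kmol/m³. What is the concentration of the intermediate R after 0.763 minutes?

For first-order series with pure A initially, C_R(t) = k₁C_{A0}/(k₂−k₁)·(e^(−k₁t) − e^(−k₂t)).
e^(−k₁t) = e^(−0.861×0.763) = e^(−0.6569) = 0.5184; e^(−k₂t) = e^(−1.480) = 0.2276.
C_R = 0.861×1.84/(1.94−0.861) × (0.5184−0.2276) = 1.468×0.2908 = 0.4270 kmol/m³.

0.427 kmol/m³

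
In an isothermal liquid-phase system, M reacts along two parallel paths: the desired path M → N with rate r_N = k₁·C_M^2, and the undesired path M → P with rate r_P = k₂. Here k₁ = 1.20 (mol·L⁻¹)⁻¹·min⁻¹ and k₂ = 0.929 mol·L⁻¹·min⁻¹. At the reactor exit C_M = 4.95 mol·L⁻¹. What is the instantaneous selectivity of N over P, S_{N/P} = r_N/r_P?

31.7

S_{N/P} = r_N/r_P = (k₁·C_M^2)/(k₂) = (k₁/k₂)·C_M^2.
= (1.20×4.950^2) / (0.929) = 29.40/0.9290 = 31.7.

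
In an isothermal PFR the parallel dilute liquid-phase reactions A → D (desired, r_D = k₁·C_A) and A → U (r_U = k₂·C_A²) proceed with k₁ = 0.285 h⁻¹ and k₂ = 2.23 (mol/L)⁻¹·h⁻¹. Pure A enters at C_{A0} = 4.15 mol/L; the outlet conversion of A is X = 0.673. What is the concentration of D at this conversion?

0.135 mol/L

C_A = C_{A0}(1−X) = 1.357 mol/L.
Along a PFR/batch, dC_D/dC_A = −r_D/(r_D+r_U) = −k₁/(k₁+k₂·C_A).
Integrating from C_{A0} to C_A: C_D = (0.285/2.23)·ln[(0.285+2.23·4.15)/(0.285+2.23·1.36)] = 0.1278·ln(9.540/3.311) = 0.1352 mol/L.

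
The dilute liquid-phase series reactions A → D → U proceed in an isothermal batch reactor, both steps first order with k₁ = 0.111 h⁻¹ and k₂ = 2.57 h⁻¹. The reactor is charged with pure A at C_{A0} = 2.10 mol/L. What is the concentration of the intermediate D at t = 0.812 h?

For first-order series with pure A initially, C_D(t) = k₁C_{A0}/(k₂−k₁)·(e^(−k₁t) − e^(−k₂t)).
e^(−k₁t) = e^(−0.111×0.812) = e^(−0.09013) = 0.9138; e^(−k₂t) = e^(−2.087) = 0.1241.
C_D = 0.111×2.10/(2.57−0.111) × (0.9138−0.1241) = 0.09479×0.7897 = 0.07486 mol/L.

0.0749 mol/L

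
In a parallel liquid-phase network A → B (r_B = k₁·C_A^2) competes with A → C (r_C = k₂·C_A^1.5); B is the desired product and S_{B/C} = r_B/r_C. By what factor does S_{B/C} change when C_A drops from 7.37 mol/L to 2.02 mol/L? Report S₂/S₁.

0.524

S_{B/C} = (k₁/k₂)·C_A^0.5, so S₂/S₁ = (C_{A,2}/C_{A,1})^0.5.
= (2.02/7.37)^0.5 = (0.2741)^0.5 = 0.524.
Selectivity toward B falls as C_A falls — high-concentration operation is favoured.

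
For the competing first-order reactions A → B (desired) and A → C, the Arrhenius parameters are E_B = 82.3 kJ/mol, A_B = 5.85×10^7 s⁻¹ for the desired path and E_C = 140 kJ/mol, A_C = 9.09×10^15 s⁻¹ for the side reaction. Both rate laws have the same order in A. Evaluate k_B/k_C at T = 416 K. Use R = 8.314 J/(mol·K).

0.113

Since both paths have the same order in A, the concentration cancels and S_{B/C} = k_B/k_C = (A_B/A_C)·exp[(E_C−E_B)/(RT)].
(E_C−E_B)/(RT) = (140−82.3)×10³/(8.314×416) = 57700/3459 = 16.68.
k_B/k_C = (5.85×10^7/9.09×10^15)·exp(16.68) = 6.436×10^-9 × 1.759×10^7 = 0.113.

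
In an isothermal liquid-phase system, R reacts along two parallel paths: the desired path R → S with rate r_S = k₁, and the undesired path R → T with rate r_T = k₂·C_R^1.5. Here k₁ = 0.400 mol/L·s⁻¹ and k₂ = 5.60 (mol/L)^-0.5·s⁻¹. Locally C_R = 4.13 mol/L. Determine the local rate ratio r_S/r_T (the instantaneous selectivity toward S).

S_{S/T} = r_S/r_T = (k₁)/(k₂·C_R^1.5) = (k₁/k₂)·C_R^-1.5.
= (0.400) / (5.60×4.130^1.5) = 0.4000/47.00 = 0.00851.
The undesired path is higher order in R, so low C_R (CSTR or dilute feed) favours S.

0.00851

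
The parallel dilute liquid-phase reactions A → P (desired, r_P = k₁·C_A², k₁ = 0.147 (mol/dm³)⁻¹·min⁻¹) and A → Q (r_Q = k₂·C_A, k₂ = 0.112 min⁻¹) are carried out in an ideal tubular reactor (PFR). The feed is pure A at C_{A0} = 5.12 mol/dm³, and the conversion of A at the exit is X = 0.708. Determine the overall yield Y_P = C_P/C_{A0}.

0.565

C_A = C_{A0}(1−X) = 1.495 mol/dm³.
Along a PFR/batch, dC_Q/dC_A = −r_Q/(r_P+r_Q) = −k₂/(k₂+k₁·C_A).
Integrating from C_{A0} to C_A: C_Q = (0.112/0.147)·ln[(0.112+0.147·5.12)/(0.112+0.147·1.50)] = 0.7619·ln(0.8646/0.3318) = 0.7298 mol/dm³.
Then C_P = (C_{A0}−C_A) − C_Q = 3.625 − 0.7298 = 2.895 mol/dm³.
Y_P = C_P/C_{A0} = 2.895/5.12 = 0.565.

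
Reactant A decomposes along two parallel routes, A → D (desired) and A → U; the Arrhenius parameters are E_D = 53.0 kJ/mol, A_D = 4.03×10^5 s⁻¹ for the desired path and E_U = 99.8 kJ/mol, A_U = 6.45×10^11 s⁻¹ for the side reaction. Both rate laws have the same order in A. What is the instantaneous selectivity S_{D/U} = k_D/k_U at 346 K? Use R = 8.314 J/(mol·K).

Since both paths have the same order in A, the concentration cancels and S_{D/U} = k_D/k_U = (A_D/A_U)·exp[(E_U−E_D)/(RT)].
(E_U−E_D)/(RT) = (99.8−53.0)×10³/(8.314×346) = 46800/2877 = 16.27.
k_D/k_U = (4.03×10^5/6.45×10^11)·exp(16.27) = 6.248×10^-7 × 1.163×10^7 = 7.27.
Since E_D < E_U, lowering the temperature improves selectivity toward D.

7.27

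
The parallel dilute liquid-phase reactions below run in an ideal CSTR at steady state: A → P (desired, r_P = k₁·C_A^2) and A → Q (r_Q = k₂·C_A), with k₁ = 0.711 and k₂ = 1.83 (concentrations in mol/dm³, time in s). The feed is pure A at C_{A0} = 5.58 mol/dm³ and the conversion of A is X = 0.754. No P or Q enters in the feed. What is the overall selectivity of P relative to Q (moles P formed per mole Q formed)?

0.533

Exit C_A = C_{A0}(1−X) = 5.58×0.246 = 1.373 mol/dm³.
In a CSTR the entire volume is at exit conditions, so r_P = 0.711×1.373^2 = 1.340 and r_Q = 1.83×1.373 = 2.512.
Overall selectivity = C_P/C_Q = r_Pτ/(r_Qτ) = r_P/r_Q = 0.533.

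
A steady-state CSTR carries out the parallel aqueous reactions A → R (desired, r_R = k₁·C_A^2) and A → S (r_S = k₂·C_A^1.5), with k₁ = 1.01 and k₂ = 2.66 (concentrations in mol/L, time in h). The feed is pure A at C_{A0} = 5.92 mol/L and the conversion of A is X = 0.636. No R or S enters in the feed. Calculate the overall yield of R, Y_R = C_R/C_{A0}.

0.228

Exit C_A = C_{A0}(1−X) = 5.92×0.364 = 2.155 mol/L.
A CSTR operates uniformly at the exit composition, giving r_R = 4.690 and r_S = 8.414 (each k·C_A^n at C_A = 2.155).
Fraction of consumed A going to R: r_R/(r_R+r_S) = 0.3579.
C_R = 0.3579·C_{A0}·X = 0.3579×5.92×0.636 = 1.35 mol/L; Y_R = C_R/C_{A0} = 0.228.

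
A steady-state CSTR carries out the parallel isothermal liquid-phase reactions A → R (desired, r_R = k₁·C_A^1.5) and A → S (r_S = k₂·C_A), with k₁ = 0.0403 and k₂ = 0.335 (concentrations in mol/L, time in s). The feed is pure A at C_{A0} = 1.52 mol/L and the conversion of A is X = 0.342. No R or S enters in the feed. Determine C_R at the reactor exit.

0.0558 mol/L

Exit C_A = C_{A0}(1−X) = 1.52×0.658 = 1.000 mol/L.
A CSTR operates uniformly at the exit composition, giving r_R = 0.04031 and r_S = 0.3351 (each k·C_A^n at C_A = 1.000).
Fraction of consumed A going to R: r_R/(r_R+r_S) = 0.1074.
C_R = 0.1074·C_{A0}·X = 0.1074×1.52×0.342 = 0.0558 mol/L.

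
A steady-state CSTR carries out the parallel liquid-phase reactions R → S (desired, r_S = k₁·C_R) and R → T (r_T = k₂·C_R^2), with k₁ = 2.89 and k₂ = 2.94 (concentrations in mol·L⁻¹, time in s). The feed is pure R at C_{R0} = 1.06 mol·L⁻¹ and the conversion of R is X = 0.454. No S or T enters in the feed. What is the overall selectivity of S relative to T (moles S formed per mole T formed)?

1.70

Exit C_R = C_{R0}(1−X) = 1.06×0.546 = 0.5788 mol·L⁻¹.
In a CSTR the entire volume is at exit conditions, so r_S = 2.89×0.5788 = 1.673 and r_T = 2.94×0.5788^2 = 0.9848.
Overall selectivity = C_S/C_T = r_Sτ/(r_Tτ) = r_S/r_T = 1.70.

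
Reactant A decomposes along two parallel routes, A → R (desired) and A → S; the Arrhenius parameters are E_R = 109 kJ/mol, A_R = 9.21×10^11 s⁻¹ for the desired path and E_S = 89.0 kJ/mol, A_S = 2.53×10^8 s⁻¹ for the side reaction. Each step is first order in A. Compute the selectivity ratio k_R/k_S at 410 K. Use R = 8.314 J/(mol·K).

10.3

k_R/k_S = (A_R/A_S)·exp[−(E_R−E_S)/(RT)] = (A_R/A_S)·exp[(E_S−E_R)/(RT)].
(E_S−E_R)/(RT) = (89.0−109)×10³/(8.314×410) = -20000/3409 = -5.867.
k_R/k_S = (9.21×10^11/2.53×10^8)·exp(-5.867) = 3640 × 0.002831 = 10.3.
Since E_R > E_S, raising the temperature improves selectivity toward R.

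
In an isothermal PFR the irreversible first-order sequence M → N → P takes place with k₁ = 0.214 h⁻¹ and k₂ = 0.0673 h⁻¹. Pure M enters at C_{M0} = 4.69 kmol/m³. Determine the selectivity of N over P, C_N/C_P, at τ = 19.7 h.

Solving the coupled first-order balances gives C_N(τ) = [k₁/(k₂−k₁)]·C_{M0}·(e^(−k₁τ) − e^(−k₂τ)).
e^(−k₁τ) = e^(−0.214×19.7) = e^(−4.216) = 0.01476; e^(−k₂τ) = e^(−1.326) = 0.2656.
C_N = 0.214×4.69/(0.0673−0.214) × (0.01476−0.2656) = (-6.842)×(-0.2508) = 1.716 kmol/m³.
C_M = C_{M0}e^(−k₁τ) = 0.06923 kmol/m³, so C_P = C_{M0}−C_M−C_N = 2.905 kmol/m³; C_N/C_P = 0.591.

0.591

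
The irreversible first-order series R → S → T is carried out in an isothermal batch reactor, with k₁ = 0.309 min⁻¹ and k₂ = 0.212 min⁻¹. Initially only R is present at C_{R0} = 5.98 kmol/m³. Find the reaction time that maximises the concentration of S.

For first-order series the maximum of C_S occurs at t_opt = ln(k₂/k₁)/(k₂−k₁).
= ln(0.212/0.309)/(0.212−0.309) = ln(0.6861)/-0.09700 = -0.3768/-0.09700 = 3.88 min.

3.88 min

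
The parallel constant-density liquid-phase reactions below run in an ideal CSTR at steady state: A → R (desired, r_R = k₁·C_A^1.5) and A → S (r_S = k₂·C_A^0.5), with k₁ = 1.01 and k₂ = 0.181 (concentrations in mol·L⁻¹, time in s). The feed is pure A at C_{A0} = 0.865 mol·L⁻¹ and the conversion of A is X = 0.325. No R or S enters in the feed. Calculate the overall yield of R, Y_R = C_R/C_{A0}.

0.249

Exit C_A = C_{A0}(1−X) = 0.865×0.675 = 0.5839 mol·L⁻¹.
In a CSTR the entire volume is at exit conditions, so r_R = 1.01×0.5839^1.5 = 0.4506 and r_S = 0.181×0.5839^0.5 = 0.1383.
Fraction of consumed A going to R: r_R/(r_R+r_S) = 0.7652.
C_R = 0.7652·C_{A0}·X = 0.7652×0.865×0.325 = 0.215 mol·L⁻¹; Y_R = C_R/C_{A0} = 0.249.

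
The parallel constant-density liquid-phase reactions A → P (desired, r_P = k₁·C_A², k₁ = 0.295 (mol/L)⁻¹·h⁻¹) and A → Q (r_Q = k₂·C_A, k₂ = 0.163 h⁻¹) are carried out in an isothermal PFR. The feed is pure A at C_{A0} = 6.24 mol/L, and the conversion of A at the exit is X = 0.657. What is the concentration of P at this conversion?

C_A = C_{A0}(1−X) = 2.140 mol/L.
Along a PFR/batch, dC_Q/dC_A = −r_Q/(r_P+r_Q) = −k₂/(k₂+k₁·C_A).
Integrating from C_{A0} to C_A: C_Q = (0.163/0.295)·ln[(0.163+0.295·6.24)/(0.163+0.295·2.14)] = 0.5525·ln(2.004/0.7944) = 0.5112 mol/L.
Then C_P = (C_{A0}−C_A) − C_Q = 4.100 − 0.5112 = 3.588 mol/L.

3.59 mol/L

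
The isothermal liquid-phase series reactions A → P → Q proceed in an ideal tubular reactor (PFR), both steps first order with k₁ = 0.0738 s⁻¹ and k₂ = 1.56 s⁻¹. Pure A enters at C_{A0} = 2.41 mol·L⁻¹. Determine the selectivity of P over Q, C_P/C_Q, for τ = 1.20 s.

0.805

For first-order series with pure A initially, C_P(τ) = k₁C_{A0}/(k₂−k₁)·(e^(−k₁τ) − e^(−k₂τ)).
e^(−k₁τ) = e^(−0.0738×1.20) = e^(−0.08856) = 0.9152; e^(−k₂τ) = e^(−1.872) = 0.1538.
C_P = 0.0738×2.41/(1.56−0.0738) × (0.9152−0.1538) = 0.1197×0.7614 = 0.09112 mol·L⁻¹.
C_A = C_{A0}e^(−k₁τ) = 2.206 mol·L⁻¹, so C_Q = C_{A0}−C_A−C_P = 0.1131 mol·L⁻¹; C_P/C_Q = 0.805.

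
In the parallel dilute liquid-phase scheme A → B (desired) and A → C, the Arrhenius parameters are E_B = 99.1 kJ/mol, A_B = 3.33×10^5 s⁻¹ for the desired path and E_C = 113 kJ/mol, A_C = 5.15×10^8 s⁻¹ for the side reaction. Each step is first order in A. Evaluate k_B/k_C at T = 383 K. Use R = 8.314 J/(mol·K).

With equal orders, S_{B/C} = k_B/k_C = (A_B/A_C)·exp[(E_C−E_B)/(RT)].
(E_C−E_B)/(RT) = (113−99.1)×10³/(8.314×383) = 13900/3184 = 4.365.
k_B/k_C = (3.33×10^5/5.15×10^8)·exp(4.365) = 6.466×10^-4 × 78.67 = 0.0509.
Since E_B < E_C, lowering the temperature improves selectivity toward B.

0.0509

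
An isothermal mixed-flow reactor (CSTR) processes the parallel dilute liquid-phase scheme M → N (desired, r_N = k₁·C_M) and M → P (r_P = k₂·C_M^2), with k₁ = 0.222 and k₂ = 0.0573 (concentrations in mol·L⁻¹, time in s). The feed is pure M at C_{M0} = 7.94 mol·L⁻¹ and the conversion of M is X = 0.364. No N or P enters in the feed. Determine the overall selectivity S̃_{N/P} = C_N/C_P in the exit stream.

0.767

Exit C_M = C_{M0}(1−X) = 7.94×0.636 = 5.050 mol·L⁻¹.
In a CSTR the entire volume is at exit conditions, so r_N = 0.222×5.050 = 1.121 and r_P = 0.0573×5.050^2 = 1.461.
Overall selectivity = C_N/C_P = r_Nτ/(r_Pτ) = r_N/r_P = 0.767.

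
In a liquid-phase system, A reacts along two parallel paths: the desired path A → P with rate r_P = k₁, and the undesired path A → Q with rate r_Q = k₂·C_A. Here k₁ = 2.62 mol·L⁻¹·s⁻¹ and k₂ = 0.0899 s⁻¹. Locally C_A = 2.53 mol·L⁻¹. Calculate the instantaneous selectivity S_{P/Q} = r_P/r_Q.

11.5

S_{P/Q} = r_P/r_Q = (k₁)/(k₂·C_A) = (k₁/k₂)·C_A⁻¹.
= (2.62) / (0.0899×2.530) = 2.620/0.2274 = 11.5.
The undesired path is higher order in A, so low C_A (CSTR or dilute feed) favours P.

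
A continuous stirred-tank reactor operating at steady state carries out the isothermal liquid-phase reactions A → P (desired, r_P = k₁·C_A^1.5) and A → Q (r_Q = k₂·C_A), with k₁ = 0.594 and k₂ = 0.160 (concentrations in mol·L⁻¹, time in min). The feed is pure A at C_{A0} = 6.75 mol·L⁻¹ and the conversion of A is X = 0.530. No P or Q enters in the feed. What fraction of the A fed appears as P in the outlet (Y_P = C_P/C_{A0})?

0.460

Exit C_A = C_{A0}(1−X) = 6.75×0.470 = 3.172 mol·L⁻¹.
Rates in a CSTR are evaluated at the outlet concentration: r_P = 0.594×3.172^1.5 = 3.357, r_Q = 0.160×3.172 = 0.5076.
Fraction of consumed A going to P: r_P/(r_P+r_Q) = 0.8686.
C_P = 0.8686·C_{A0}·X = 0.8686×6.75×0.530 = 3.11 mol·L⁻¹; Y_P = C_P/C_{A0} = 0.460.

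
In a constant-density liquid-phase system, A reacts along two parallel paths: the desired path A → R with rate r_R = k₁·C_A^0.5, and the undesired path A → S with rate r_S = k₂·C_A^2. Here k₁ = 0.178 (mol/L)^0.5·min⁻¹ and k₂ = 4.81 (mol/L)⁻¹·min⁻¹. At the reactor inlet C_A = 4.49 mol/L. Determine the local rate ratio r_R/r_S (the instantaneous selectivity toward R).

0.00389

S_{R/S} = r_R/r_S = (k₁·C_A^0.5)/(k₂·C_A^2) = (k₁/k₂)·C_A^-1.5.
= (0.178×4.490^0.5) / (4.81×4.490^2) = 0.3772/96.97 = 0.00389.
The undesired path is higher order in A, so low C_A (CSTR or dilute feed) favours R.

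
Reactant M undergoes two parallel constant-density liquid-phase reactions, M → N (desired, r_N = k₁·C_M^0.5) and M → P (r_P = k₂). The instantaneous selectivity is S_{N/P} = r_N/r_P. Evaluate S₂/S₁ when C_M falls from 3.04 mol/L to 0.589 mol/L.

0.440

S_{N/P} = (k₁/k₂)·C_M^0.5, so S₂/S₁ = (C_{M,2}/C_{M,1})^0.5.
= (0.589/3.04)^0.5 = (0.1937)^0.5 = 0.440.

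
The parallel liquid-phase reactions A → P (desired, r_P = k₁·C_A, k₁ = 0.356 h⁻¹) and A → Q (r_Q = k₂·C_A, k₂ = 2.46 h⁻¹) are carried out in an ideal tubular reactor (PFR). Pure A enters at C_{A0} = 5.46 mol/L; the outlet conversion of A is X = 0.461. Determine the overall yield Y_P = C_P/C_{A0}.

C_A = C_{A0}(1−X) = 2.943 mol/L.
Both paths are first order in A, so the instantaneous fraction to P is constant: dC_P/d(−C_A) = k₁/(k₁+k₂) = 0.1264.
C_P = 0.1264·(C_{A0}−C_A) = 0.1264×2.517 = 0.318 mol/L.
Y_P = C_P/C_{A0} = 0.3182/5.46 = 0.0583.

0.0583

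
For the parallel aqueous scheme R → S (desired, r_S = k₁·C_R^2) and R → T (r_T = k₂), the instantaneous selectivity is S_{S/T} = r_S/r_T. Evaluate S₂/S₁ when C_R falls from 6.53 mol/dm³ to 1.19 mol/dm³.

0.0332

S_{S/T} = (k₁/k₂)·C_R^2, so S₂/S₁ = (C_{R,2}/C_{R,1})^2.
= (1.19/6.53)^2 = (0.1822)^2 = 0.0332.
Selectivity toward S falls as C_R falls — high-concentration operation is favoured.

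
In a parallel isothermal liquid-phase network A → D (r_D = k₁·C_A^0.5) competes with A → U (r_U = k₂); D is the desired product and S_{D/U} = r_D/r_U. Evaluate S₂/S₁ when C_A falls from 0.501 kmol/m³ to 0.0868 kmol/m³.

S_{D/U} = (k₁/k₂)·C_A^0.5, so S₂/S₁ = (C_{A,2}/C_{A,1})^0.5.
= (0.0868/0.501)^0.5 = (0.1733)^0.5 = 0.416.

0.416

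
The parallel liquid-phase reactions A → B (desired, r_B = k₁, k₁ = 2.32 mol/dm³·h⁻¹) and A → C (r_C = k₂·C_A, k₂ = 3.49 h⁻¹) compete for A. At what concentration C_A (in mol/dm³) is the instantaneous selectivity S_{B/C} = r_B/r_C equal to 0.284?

2.34 mol/dm³

S_{B/C} = (k₁/k₂)·C_A⁻¹ ⇒ C_A = (S·k₂/k₁)^(-1).
= (0.284×3.49/2.32)^(-1) = (0.4272)^(-1) = 2.34 mol/dm³.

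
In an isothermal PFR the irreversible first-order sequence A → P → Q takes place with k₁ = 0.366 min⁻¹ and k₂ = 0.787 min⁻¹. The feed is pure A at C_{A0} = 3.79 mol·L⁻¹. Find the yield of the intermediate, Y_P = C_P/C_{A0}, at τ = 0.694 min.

For first-order series with pure A initially, C_P(τ) = k₁C_{A0}/(k₂−k₁)·(e^(−k₁τ) − e^(−k₂τ)).
e^(−k₁τ) = e^(−0.366×0.694) = e^(−0.2540) = 0.7757; e^(−k₂τ) = e^(−0.5462) = 0.5792.
C_P = 0.366×3.79/(0.787−0.366) × (0.7757−0.5792) = 3.295×0.1965 = 0.6475 mol·L⁻¹.
Y_P = C_P/C_{A0} = 0.6475/3.79 = 0.171.

0.171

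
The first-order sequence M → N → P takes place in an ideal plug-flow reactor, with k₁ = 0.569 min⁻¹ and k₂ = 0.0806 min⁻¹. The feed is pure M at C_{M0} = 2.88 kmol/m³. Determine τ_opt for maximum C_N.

The intermediate peaks when r₁ = r₂, i.e. k₁e^(−k₁τ) = k₂e^(−k₂τ), giving τ_opt = ln(k₂/k₁)/(k₂−k₁).
= ln(0.0806/0.569)/(0.0806−0.569) = ln(0.1417)/-0.4884 = -1.954/-0.4884 = 4.00 min.

4.00 min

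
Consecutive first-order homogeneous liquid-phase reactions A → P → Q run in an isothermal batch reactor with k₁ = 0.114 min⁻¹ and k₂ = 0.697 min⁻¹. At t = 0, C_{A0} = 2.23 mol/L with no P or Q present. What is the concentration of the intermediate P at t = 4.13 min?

0.248 mol/L

The intermediate concentration in a first-order A→B→C sequence is C_P = k₁C_{A0}(e^(−k₁t) − e^(−k₂t))/(k₂−k₁).
e^(−k₁t) = e^(−0.114×4.13) = e^(−0.4708) = 0.6245; e^(−k₂t) = e^(−2.879) = 0.05621.
C_P = 0.114×2.23/(0.697−0.114) × (0.6245−0.05621) = 0.4361×0.5683 = 0.2478 mol/L.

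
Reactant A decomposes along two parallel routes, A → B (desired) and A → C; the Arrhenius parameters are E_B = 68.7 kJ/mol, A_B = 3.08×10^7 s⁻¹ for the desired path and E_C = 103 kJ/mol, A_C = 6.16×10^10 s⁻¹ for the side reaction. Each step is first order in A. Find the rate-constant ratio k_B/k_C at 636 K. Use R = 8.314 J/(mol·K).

0.328

With equal orders, S_{B/C} = k_B/k_C = (A_B/A_C)·exp[(E_C−E_B)/(RT)].
(E_C−E_B)/(RT) = (103−68.7)×10³/(8.314×636) = 34300/5288 = 6.487.
k_B/k_C = (3.08×10^7/6.16×10^10)·exp(6.487) = 5.000×10^-4 × 656.4 = 0.328.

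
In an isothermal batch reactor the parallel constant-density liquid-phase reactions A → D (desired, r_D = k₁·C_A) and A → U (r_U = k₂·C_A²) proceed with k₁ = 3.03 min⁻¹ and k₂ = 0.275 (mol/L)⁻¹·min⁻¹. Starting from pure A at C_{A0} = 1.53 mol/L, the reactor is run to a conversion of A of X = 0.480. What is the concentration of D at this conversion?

C_A = C_{A0}(1−X) = 0.7956 mol/L.
Along a PFR/batch, dC_D/dC_A = −r_D/(r_D+r_U) = −k₁/(k₁+k₂·C_A).
Integrating from C_{A0} to C_A: C_D = (3.03/0.275)·ln[(3.03+0.275·1.53)/(3.03+0.275·0.796)] = 11.02·ln(3.451/3.249) = 0.6645 mol/L.

0.664 mol/L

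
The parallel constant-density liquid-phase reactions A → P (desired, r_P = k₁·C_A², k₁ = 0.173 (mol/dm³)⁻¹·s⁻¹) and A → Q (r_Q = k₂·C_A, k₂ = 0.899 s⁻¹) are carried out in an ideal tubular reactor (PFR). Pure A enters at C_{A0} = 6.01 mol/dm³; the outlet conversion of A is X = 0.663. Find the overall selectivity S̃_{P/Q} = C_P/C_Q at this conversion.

C_A = C_{A0}(1−X) = 2.025 mol/dm³.
Along a PFR/batch, dC_Q/dC_A = −r_Q/(r_P+r_Q) = −k₂/(k₂+k₁·C_A).
Integrating from C_{A0} to C_A: C_Q = (0.899/0.173)·ln[(0.899+0.173·6.01)/(0.899+0.173·2.03)] = 5.197·ln(1.939/1.249) = 2.283 mol/dm³.
Then C_P = (C_{A0}−C_A) − C_Q = 3.985 − 2.283 = 1.701 mol/dm³.
S̃_{P/Q} = C_P/C_Q = 1.701/2.283 = 0.745.

0.745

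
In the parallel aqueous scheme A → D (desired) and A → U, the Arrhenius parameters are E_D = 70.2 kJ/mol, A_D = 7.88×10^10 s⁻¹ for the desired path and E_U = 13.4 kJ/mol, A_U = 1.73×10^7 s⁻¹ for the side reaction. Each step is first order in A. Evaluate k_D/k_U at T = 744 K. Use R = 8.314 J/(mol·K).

k_D/k_U = (A_D/A_U)·exp[−(E_D−E_U)/(RT)] = (A_D/A_U)·exp[(E_U−E_D)/(RT)].
(E_U−E_D)/(RT) = (13.4−70.2)×10³/(8.314×744) = -56800/6186 = -9.183.
k_D/k_U = (7.88×10^10/1.73×10^7)·exp(-9.183) = 4555 × 1.028×10^-4 = 0.468.

0.468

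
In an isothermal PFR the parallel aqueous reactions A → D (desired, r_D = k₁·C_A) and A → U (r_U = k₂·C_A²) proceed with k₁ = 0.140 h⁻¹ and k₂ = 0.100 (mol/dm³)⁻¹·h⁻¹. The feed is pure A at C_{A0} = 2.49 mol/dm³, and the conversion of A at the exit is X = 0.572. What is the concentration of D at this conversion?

0.638 mol/dm³

C_A = C_{A0}(1−X) = 1.066 mol/dm³.
Along a PFR/batch, dC_D/dC_A = −r_D/(r_D+r_U) = −k₁/(k₁+k₂·C_A).
Integrating from C_{A0} to C_A: C_D = (0.140/0.100)·ln[(0.140+0.100·2.49)/(0.140+0.100·1.07)] = 1.400·ln(0.3890/0.2466) = 0.6383 mol/dm³.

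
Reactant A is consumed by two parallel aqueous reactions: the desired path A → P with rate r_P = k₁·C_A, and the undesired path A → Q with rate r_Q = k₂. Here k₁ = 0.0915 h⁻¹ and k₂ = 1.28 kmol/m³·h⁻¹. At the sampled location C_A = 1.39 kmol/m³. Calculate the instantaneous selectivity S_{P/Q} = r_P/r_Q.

S_{P/Q} = r_P/r_Q = (k₁·C_A)/(k₂) = (k₁/k₂)·C_A.
= (0.0915×1.390) / (1.28) = 0.1272/1.280 = 0.0994.
Since the desired path is higher order in A, keeping C_A high (PFR or concentrated feed) favours P.

0.0994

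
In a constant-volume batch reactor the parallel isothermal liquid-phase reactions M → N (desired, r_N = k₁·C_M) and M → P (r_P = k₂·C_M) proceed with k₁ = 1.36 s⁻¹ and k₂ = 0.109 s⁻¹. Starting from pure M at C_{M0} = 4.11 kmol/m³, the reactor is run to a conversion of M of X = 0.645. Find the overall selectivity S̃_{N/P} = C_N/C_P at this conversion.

C_M = C_{M0}(1−X) = 1.459 kmol/m³.
Both paths are first order in M, so the instantaneous fraction to N is constant: dC_N/d(−C_M) = k₁/(k₁+k₂) = 0.9258.
C_N = 0.9258·(C_{M0}−C_M) = 0.9258×2.651 = 2.45 kmol/m³.
C_P = (C_{M0}−C_M)−C_N = 0.1967 kmol/m³; S̃_{N/P} = 2.454/0.1967 = 12.5.

12.5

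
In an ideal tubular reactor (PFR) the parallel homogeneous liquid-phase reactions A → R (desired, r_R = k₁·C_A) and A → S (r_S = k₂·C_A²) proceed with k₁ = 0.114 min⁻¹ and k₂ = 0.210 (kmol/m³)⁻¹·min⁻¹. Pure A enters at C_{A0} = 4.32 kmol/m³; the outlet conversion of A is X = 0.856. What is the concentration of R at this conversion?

0.776 kmol/m³

C_A = C_{A0}(1−X) = 0.6221 kmol/m³.
Along a PFR/batch, dC_R/dC_A = −r_R/(r_R+r_S) = −k₁/(k₁+k₂·C_A).
Integrating from C_{A0} to C_A: C_R = (0.114/0.210)·ln[(0.114+0.210·4.32)/(0.114+0.210·0.622)] = 0.5429·ln(1.021/0.2446) = 0.7757 kmol/m³.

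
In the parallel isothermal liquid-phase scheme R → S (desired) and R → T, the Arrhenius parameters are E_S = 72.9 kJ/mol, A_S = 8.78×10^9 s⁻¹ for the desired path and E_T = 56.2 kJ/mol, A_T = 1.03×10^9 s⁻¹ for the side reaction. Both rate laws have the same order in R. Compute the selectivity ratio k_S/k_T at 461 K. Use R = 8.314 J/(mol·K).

k_S/k_T = (A_S/A_T)·exp[−(E_S−E_T)/(RT)] = (A_S/A_T)·exp[(E_T−E_S)/(RT)].
(E_T−E_S)/(RT) = (56.2−72.9)×10³/(8.314×461) = -16700/3833 = -4.357.
k_S/k_T = (8.78×10^9/1.03×10^9)·exp(-4.357) = 8.524 × 0.01281 = 0.109.
Since E_S > E_T, raising the temperature improves selectivity toward S.

0.109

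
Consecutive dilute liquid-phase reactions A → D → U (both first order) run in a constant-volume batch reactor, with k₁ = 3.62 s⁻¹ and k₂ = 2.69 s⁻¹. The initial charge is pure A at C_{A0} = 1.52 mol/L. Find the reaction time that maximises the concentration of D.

Setting dC_D/dt = 0 gives t_opt = ln(k₂/k₁)/(k₂−k₁).
= ln(2.69/3.62)/(2.69−3.62) = ln(0.7431)/-0.9300 = -0.2969/-0.9300 = 0.319 s.

0.319 s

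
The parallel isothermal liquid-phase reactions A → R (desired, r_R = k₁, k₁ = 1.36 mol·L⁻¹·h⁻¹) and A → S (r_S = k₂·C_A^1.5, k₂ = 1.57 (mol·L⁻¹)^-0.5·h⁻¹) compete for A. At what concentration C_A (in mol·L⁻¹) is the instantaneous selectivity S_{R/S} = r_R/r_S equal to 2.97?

S_{R/S} = (k₁/k₂)·C_A^-1.5 ⇒ C_A = (S·k₂/k₁)^(1/(-1.5)).
= (2.97×1.57/1.36)^(-0.6667) = (3.429)^(-0.6667) = 0.440 mol·L⁻¹.

0.440 mol·L⁻¹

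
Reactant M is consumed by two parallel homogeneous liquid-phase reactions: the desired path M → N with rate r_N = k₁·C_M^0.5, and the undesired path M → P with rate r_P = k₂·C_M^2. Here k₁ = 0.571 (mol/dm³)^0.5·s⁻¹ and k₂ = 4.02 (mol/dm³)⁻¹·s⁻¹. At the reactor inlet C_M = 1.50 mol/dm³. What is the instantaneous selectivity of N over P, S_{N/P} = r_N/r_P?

0.0773

S_{N/P} = r_N/r_P = (k₁·C_M^0.5)/(k₂·C_M^2) = (k₁/k₂)·C_M^-1.5.
= (0.571×1.500^0.5) / (4.02×1.500^2) = 0.6993/9.045 = 0.0773.
The undesired path is higher order in M, so low C_M (CSTR or dilute feed) favours N.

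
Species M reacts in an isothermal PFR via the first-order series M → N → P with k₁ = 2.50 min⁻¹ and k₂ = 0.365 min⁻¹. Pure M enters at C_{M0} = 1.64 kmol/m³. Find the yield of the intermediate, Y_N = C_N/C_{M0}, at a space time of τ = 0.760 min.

0.712

The intermediate concentration in a first-order A→B→C sequence is C_N = k₁C_{M0}(e^(−k₁τ) − e^(−k₂τ))/(k₂−k₁).
e^(−k₁τ) = e^(−2.50×0.760) = e^(−1.900) = 0.1496; e^(−k₂τ) = e^(−0.2774) = 0.7578.
C_N = 2.50×1.64/(0.365−2.50) × (0.1496−0.7578) = (-1.920)×(-0.6082) = 1.168 kmol/m³.
Y_N = C_N/C_{M0} = 1.168/1.64 = 0.712.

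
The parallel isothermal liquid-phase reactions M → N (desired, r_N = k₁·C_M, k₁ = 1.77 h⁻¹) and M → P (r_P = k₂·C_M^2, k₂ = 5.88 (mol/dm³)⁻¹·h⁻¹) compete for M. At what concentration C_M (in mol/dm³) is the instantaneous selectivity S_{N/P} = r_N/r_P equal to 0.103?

2.92 mol/dm³

S_{N/P} = (k₁/k₂)·C_M⁻¹ ⇒ C_M = (S·k₂/k₁)^(-1).
= (0.103×5.88/1.77)^(-1) = (0.3422)^(-1) = 2.92 mol/dm³.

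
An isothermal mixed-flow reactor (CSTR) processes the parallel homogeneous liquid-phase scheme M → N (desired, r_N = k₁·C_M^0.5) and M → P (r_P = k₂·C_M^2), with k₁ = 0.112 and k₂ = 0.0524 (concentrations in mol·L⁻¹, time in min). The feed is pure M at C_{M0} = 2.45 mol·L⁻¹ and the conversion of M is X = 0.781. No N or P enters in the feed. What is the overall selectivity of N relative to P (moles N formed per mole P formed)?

Exit C_M = C_{M0}(1−X) = 2.45×0.219 = 0.5365 mol·L⁻¹.
Rates in a CSTR are evaluated at the outlet concentration: r_N = 0.112×0.5365^0.5 = 0.08204, r_P = 0.0524×0.5365^2 = 0.01509.
Overall selectivity = C_N/C_P = r_Nτ/(r_Pτ) = r_N/r_P = 5.44.

5.44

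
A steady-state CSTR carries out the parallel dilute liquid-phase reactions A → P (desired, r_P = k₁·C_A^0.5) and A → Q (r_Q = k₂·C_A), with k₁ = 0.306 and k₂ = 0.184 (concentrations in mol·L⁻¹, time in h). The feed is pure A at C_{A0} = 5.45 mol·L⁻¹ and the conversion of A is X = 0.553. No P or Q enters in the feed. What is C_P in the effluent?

1.55 mol·L⁻¹

Exit C_A = C_{A0}(1−X) = 5.45×0.447 = 2.436 mol·L⁻¹.
A CSTR operates uniformly at the exit composition, giving r_P = 0.4776 and r_Q = 0.4483 (each k·C_A^n at C_A = 2.436).
Fraction of consumed A going to P: r_P/(r_P+r_Q) = 0.5159.
C_P = 0.5159·C_{A0}·X = 0.5159×5.45×0.553 = 1.55 mol·L⁻¹.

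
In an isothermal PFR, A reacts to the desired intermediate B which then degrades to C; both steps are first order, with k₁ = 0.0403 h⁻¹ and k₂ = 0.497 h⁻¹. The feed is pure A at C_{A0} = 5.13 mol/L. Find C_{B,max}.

0.333 mol/L

For a first-order series the maximum intermediate yield is C_{B,max}/C_{A0} = (k₁/k₂)^[k₂/(k₂−k₁)].
= (0.0403/0.497)^(0.497/(0.497−0.0403)) = (0.08109)^(1.088) = 0.06496.
C_{B,max} = 0.06496×5.13 = 0.333 mol/L.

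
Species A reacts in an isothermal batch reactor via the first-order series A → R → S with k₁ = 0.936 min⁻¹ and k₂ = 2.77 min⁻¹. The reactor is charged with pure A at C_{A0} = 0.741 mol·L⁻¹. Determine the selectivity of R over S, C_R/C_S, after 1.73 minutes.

0.137

Solving the coupled first-order balances gives C_R(t) = [k₁/(k₂−k₁)]·C_{A0}·(e^(−k₁t) − e^(−k₂t)).
e^(−k₁t) = e^(−0.936×1.73) = e^(−1.619) = 0.1980; e^(−k₂t) = e^(−4.792) = 0.008295.
C_R = 0.936×0.741/(2.77−0.936) × (0.1980−0.008295) = 0.3782×0.1897 = 0.07176 mol·L⁻¹.
C_A = C_{A0}e^(−k₁t) = 0.1467 mol·L⁻¹, so C_S = C_{A0}−C_A−C_R = 0.5225 mol·L⁻¹; C_R/C_S = 0.137.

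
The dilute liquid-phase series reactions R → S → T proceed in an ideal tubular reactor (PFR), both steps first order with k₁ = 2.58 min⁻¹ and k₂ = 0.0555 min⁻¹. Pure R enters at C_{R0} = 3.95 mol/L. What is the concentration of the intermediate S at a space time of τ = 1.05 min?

3.54 mol/L

The intermediate concentration in a first-order A→B→C sequence is C_S = k₁C_{R0}(e^(−k₁τ) − e^(−k₂τ))/(k₂−k₁).
e^(−k₁τ) = e^(−2.58×1.05) = e^(−2.709) = 0.06660; e^(−k₂τ) = e^(−0.05828) = 0.9434.
C_S = 2.58×3.95/(0.0555−2.58) × (0.06660−0.9434) = (-4.037)×(-0.8768) = 3.539 mol/L.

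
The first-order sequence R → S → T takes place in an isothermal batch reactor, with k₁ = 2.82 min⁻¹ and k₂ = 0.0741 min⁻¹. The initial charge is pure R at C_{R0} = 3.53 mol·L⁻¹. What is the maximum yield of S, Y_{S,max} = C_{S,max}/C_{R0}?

Evaluating C_S at t_opt = ln(k₂/k₁)/(k₂−k₁) gives C_{S,max}/C_{R0} = (k₁/k₂)^[k₂/(k₂−k₁)].
= (2.82/0.0741)^(0.0741/(0.0741−2.82)) = (38.06)^(-0.02699) = 0.9065.

0.906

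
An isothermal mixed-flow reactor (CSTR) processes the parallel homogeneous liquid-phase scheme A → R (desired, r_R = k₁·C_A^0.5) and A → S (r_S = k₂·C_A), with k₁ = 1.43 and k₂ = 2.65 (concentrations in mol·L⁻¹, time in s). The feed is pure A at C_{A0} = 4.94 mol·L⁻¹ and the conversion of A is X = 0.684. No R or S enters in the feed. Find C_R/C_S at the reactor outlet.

0.432

Exit C_A = C_{A0}(1−X) = 4.94×0.316 = 1.561 mol·L⁻¹.
In a CSTR the entire volume is at exit conditions, so r_R = 1.43×1.561^0.5 = 1.787 and r_S = 2.65×1.561 = 4.137.
Overall selectivity = C_R/C_S = r_Rτ/(r_Sτ) = r_R/r_S = 0.432.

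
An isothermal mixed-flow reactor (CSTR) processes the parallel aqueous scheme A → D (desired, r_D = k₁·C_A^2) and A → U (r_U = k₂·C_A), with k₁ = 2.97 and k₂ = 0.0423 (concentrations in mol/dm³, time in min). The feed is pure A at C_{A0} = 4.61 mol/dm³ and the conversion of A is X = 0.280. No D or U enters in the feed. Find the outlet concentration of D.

Exit C_A = C_{A0}(1−X) = 4.61×0.720 = 3.319 mol/dm³.
Rates in a CSTR are evaluated at the outlet concentration: r_D = 2.97×3.319^2 = 32.72, r_U = 0.0423×3.319 = 0.1404.
Fraction of consumed A going to D: r_D/(r_D+r_U) = 0.9957.
C_D = 0.9957·C_{A0}·X = 0.9957×4.61×0.280 = 1.29 mol/dm³.

1.29 mol/dm³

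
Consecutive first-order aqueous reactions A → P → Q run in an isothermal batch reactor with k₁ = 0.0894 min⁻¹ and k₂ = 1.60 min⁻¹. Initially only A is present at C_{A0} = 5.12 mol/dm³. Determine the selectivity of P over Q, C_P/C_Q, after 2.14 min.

0.369

The intermediate concentration in a first-order A→B→C sequence is C_P = k₁C_{A0}(e^(−k₁t) − e^(−k₂t))/(k₂−k₁).
e^(−k₁t) = e^(−0.0894×2.14) = e^(−0.1913) = 0.8259; e^(−k₂t) = e^(−3.424) = 0.03258.
C_P = 0.0894×5.12/(1.60−0.0894) × (0.8259−0.03258) = 0.3030×0.7933 = 0.2404 mol/dm³.
C_A = C_{A0}e^(−k₁t) = 4.228 mol/dm³, so C_Q = C_{A0}−C_A−C_P = 0.6512 mol/dm³; C_P/C_Q = 0.369.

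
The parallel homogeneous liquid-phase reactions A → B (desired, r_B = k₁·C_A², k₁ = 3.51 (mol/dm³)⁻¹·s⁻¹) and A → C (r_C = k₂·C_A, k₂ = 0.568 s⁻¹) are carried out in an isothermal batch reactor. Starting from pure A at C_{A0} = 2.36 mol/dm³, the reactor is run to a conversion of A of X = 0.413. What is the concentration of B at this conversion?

0.896 mol/dm³

C_A = C_{A0}(1−X) = 1.385 mol/dm³.
Along a PFR/batch, dC_C/dC_A = −r_C/(r_B+r_C) = −k₂/(k₂+k₁·C_A).
Integrating from C_{A0} to C_A: C_C = (0.568/3.51)·ln[(0.568+3.51·2.36)/(0.568+3.51·1.39)] = 0.1618·ln(8.852/5.430) = 0.07906 mol/dm³.
Then C_B = (C_{A0}−C_A) − C_C = 0.9747 − 0.07906 = 0.8956 mol/dm³.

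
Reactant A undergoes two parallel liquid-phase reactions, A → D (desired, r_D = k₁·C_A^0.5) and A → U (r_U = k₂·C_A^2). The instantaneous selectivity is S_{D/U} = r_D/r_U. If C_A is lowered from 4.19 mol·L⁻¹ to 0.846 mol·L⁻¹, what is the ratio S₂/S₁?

11.0

S_{D/U} = (k₁/k₂)·C_A^-1.5, so S₂/S₁ = (C_{A,2}/C_{A,1})^-1.5.
= (0.846/4.19)^(-1.5) = (0.2019)^(-1.5) = 11.0.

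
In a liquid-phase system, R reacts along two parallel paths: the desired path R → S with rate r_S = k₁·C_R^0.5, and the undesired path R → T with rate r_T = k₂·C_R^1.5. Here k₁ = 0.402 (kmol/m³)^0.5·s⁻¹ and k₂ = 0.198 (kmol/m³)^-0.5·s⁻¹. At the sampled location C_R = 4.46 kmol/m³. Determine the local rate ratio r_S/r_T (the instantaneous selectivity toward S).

S_{S/T} = r_S/r_T = (k₁·C_R^0.5)/(k₂·C_R^1.5) = (k₁/k₂)·C_R⁻¹.
= (0.402×4.460^0.5) / (0.198×4.460^1.5) = 0.8490/1.865 = 0.455.
The undesired path is higher order in R, so low C_R (CSTR or dilute feed) favours S.

0.455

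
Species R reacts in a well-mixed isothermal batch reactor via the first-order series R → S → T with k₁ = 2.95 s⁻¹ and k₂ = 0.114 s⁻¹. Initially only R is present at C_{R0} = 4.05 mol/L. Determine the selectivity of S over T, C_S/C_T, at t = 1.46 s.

Solving the coupled first-order balances gives C_S(t) = [k₁/(k₂−k₁)]·C_{R0}·(e^(−k₁t) − e^(−k₂t)).
e^(−k₁t) = e^(−2.95×1.46) = e^(−4.307) = 0.01347; e^(−k₂t) = e^(−0.1664) = 0.8467.
C_S = 2.95×4.05/(0.114−2.95) × (0.01347−0.8467) = (-4.213)×(-0.8332) = 3.510 mol/L.
C_R = C_{R0}e^(−k₁t) = 0.05457 mol/L, so C_T = C_{R0}−C_R−C_S = 0.4853 mol/L; C_S/C_T = 7.23.

7.23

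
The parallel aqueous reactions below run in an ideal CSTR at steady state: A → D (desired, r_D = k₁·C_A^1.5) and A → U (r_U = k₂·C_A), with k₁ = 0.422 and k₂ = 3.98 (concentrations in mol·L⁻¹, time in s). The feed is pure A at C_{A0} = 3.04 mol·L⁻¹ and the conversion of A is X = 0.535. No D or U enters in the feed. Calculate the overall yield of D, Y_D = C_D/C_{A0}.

0.0599

Exit C_A = C_{A0}(1−X) = 3.04×0.465 = 1.414 mol·L⁻¹.
A CSTR operates uniformly at the exit composition, giving r_D = 0.7093 and r_U = 5.626 (each k·C_A^n at C_A = 1.414).
Fraction of consumed A going to D: r_D/(r_D+r_U) = 0.1120.
C_D = 0.1120·C_{A0}·X = 0.1120×3.04×0.535 = 0.182 mol·L⁻¹; Y_D = C_D/C_{A0} = 0.0599.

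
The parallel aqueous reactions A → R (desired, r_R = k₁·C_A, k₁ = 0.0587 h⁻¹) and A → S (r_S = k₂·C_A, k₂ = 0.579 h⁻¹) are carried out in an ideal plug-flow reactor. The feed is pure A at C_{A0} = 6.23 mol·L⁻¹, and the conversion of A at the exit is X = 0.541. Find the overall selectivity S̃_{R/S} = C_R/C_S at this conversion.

C_A = C_{A0}(1−X) = 2.860 mol·L⁻¹.
Both paths are first order in A, so the instantaneous fraction to R is constant: dC_R/d(−C_A) = k₁/(k₁+k₂) = 0.09205.
C_R = 0.09205·(C_{A0}−C_A) = 0.09205×3.370 = 0.310 mol·L⁻¹.
C_S = (C_{A0}−C_A)−C_R = 3.060 mol·L⁻¹; S̃_{R/S} = 0.3102/3.060 = 0.101.

0.101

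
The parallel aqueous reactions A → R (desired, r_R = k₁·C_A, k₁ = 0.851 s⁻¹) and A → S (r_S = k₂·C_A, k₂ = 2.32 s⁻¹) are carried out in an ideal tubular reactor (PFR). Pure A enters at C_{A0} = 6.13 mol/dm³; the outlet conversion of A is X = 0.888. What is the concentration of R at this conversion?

C_A = C_{A0}(1−X) = 0.6866 mol/dm³.
Both paths are first order in A, so the instantaneous fraction to R is constant: dC_R/d(−C_A) = k₁/(k₁+k₂) = 0.2684.
C_R = 0.2684·(C_{A0}−C_A) = 0.2684×5.443 = 1.46 mol/dm³.

1.46 mol/dm³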